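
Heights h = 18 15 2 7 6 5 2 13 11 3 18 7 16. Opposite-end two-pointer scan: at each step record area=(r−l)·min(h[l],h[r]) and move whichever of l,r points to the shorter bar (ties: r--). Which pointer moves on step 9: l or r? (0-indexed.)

l=0 r=12: min(18,16)*12=192 best=192 *, r--
l=0 r=11: min(18,7)*11=77 best=192, r--
l=0 r=10: min(18,18)*10=180 best=192, r--
l=0 r=9: min(18,3)*9=27 best=192, r--
l=0 r=8: min(18,11)*8=88 best=192, r--
l=0 r=7: min(18,13)*7=91 best=192, r--
l=0 r=6: min(18,2)*6=12 best=192, r--
l=0 r=5: min(18,5)*5=25 best=192, r--
l=0 r=4: min(18,6)*4=24 best=192, r--

r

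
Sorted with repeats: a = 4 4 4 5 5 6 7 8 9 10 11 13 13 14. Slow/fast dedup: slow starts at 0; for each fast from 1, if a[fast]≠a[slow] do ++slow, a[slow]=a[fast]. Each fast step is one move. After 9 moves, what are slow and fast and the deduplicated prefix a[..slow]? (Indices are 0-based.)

(s=0,f=1) a[fast]=4=a[slow] dup → fast++
(s=0,f=2) a[fast]=4=a[slow] dup → fast++
(s=0,f=3) a[fast]=5≠a[slow]=4 write a[1]=5 → slow++,fast++
(s=1,f=4) a[fast]=5=a[slow] dup → fast++
(s=1,f=5) a[fast]=6≠a[slow]=5 write a[2]=6 → slow++,fast++
(s=2,f=6) a[fast]=7≠a[slow]=6 write a[3]=7 → slow++,fast++
(s=3,f=7) a[fast]=8≠a[slow]=7 write a[4]=8 → slow++,fast++
(s=4,f=8) a[fast]=9≠a[slow]=8 write a[5]=9 → slow++,fast++
(s=5,f=9) a[fast]=10≠a[slow]=9 write a[6]=10 → slow++,fast++

slow=6, fast=10, prefix=[4, 5, 6, 7, 8, 9, 10]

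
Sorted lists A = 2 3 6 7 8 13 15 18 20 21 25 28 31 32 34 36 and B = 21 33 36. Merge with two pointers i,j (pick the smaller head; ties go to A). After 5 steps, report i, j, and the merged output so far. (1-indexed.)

i=6, j=1, merged so far=[2, 3, 6, 7, 8]

[i=1,j=1] A[i]=2<=B[j]=21 take 2 → i++
[i=2,j=1] A[i]=3<=B[j]=21 take 3 → i++
[i=3,j=1] A[i]=6<=B[j]=21 take 6 → i++
[i=4,j=1] A[i]=7<=B[j]=21 take 7 → i++
[i=5,j=1] A[i]=8<=B[j]=21 take 8 → i++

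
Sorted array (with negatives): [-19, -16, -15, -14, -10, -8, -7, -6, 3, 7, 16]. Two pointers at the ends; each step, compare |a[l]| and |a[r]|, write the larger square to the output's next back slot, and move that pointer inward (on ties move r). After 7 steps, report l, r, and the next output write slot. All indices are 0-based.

[0,10] |-19|>|16| out[10]=361 → l++
[1,10] |-16|<=|16| out[9]=256 → r--
[1,9] |-16|>|7| out[8]=256 → l++
[2,9] |-15|>|7| out[7]=225 → l++
[3,9] |-14|>|7| out[6]=196 → l++
[4,9] |-10|>|7| out[5]=100 → l++
[5,9] |-8|>|7| out[4]=64 → l++

l=6, r=9, next write slot=3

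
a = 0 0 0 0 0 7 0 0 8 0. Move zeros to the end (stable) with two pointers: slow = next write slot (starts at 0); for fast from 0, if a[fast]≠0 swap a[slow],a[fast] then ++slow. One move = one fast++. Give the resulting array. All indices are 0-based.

slow=0 fast=0: a[fast]=0, fast++
slow=0 fast=1: a[fast]=0, fast++
slow=0 fast=2: a[fast]=0, fast++
slow=0 fast=3: a[fast]=0, fast++
slow=0 fast=4: a[fast]=0, fast++
slow=0 fast=5: a[fast]=7≠0 swap→a[0]=7, slow++,fast++
slow=1 fast=6: a[fast]=0, fast++
slow=1 fast=7: a[fast]=0, fast++
slow=1 fast=8: a[fast]=8≠0 swap→a[1]=8, slow++,fast++
slow=2 fast=9: a[fast]=0, fast++

[7, 8, 0, 0, 0, 0, 0, 0, 0, 0]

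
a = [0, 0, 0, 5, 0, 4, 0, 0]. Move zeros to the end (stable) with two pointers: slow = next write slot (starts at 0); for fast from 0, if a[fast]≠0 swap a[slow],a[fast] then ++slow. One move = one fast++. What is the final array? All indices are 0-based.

(s=0,f=0) a[fast]=0 → fast++
(s=0,f=1) a[fast]=0 → fast++
(s=0,f=2) a[fast]=0 → fast++
(s=0,f=3) a[fast]=5≠0 swap→a[0]=5 → slow++,fast++
(s=1,f=4) a[fast]=0 → fast++
(s=1,f=5) a[fast]=4≠0 swap→a[1]=4 → slow++,fast++
(s=2,f=6) a[fast]=0 → fast++
(s=2,f=7) a[fast]=0 → fast++

[5, 4, 0, 0, 0, 0, 0, 0]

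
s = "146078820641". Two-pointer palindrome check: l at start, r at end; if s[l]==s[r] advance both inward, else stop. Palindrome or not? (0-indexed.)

not a palindrome (mismatch at 4,7)

[0,11] '1'=='1' → l++,r--
[1,10] '4'=='4' → l++,r--
[2,9] '6'=='6' → l++,r--
[3,8] '0'=='0' → l++,r--
[4,7] '7'!='2' → stop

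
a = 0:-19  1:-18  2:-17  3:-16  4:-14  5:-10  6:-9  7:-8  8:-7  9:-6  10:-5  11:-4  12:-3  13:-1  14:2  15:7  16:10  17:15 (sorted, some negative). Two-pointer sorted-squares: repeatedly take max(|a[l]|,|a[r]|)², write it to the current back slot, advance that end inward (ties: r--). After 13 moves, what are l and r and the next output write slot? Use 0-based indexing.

l=10, r=14, next write slot=4

[0,17] |-19|>|15| out[17]=361 → l++
[1,17] |-18|>|15| out[16]=324 → l++
[2,17] |-17|>|15| out[15]=289 → l++
[3,17] |-16|>|15| out[14]=256 → l++
[4,17] |-14|<=|15| out[13]=225 → r--
[4,16] |-14|>|10| out[12]=196 → l++
[5,16] |-10|<=|10| out[11]=100 → r--
[5,15] |-10|>|7| out[10]=100 → l++
[6,15] |-9|>|7| out[9]=81 → l++
[7,15] |-8|>|7| out[8]=64 → l++
[8,15] |-7|<=|7| out[7]=49 → r--
[8,14] |-7|>|2| out[6]=49 → l++
[9,14] |-6|>|2| out[5]=36 → l++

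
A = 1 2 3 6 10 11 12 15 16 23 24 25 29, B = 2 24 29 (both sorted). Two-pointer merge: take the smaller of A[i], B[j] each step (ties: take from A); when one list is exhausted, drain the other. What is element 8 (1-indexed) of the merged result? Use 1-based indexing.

merged[8] = 12

i=1 j=1: A[i]=1<=B[j]=2 take 1, i++
i=2 j=1: A[i]=2<=B[j]=2 take 2, i++
i=3 j=1: A[i]=3>B[j]=2 take 2, j++
i=3 j=2: A[i]=3<=B[j]=24 take 3, i++
i=4 j=2: A[i]=6<=B[j]=24 take 6, i++
i=5 j=2: A[i]=10<=B[j]=24 take 10, i++
i=6 j=2: A[i]=11<=B[j]=24 take 11, i++
i=7 j=2: A[i]=12<=B[j]=24 take 12, i++
i=8 j=2: A[i]=15<=B[j]=24 take 15, i++
i=9 j=2: A[i]=16<=B[j]=24 take 16, i++
i=10 j=2: A[i]=23<=B[j]=24 take 23, i++
i=11 j=2: A[i]=24<=B[j]=24 take 24, i++
i=12 j=2: A[i]=25>B[j]=24 take 24, j++
i=12 j=3: A[i]=25<=B[j]=29 take 25, i++
i=13 j=3: A[i]=29<=B[j]=29 take 29, i++
i=14 j=3: A done, take B[j]=29, j++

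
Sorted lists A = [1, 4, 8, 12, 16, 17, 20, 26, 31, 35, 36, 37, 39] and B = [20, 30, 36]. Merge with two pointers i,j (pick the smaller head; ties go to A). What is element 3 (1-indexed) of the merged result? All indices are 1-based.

merged[3] = 8

[i=1,j=1] A[i]=1<=B[j]=20 take 1 → i++
[i=2,j=1] A[i]=4<=B[j]=20 take 4 → i++
[i=3,j=1] A[i]=8<=B[j]=20 take 8 → i++
[i=4,j=1] A[i]=12<=B[j]=20 take 12 → i++
[i=5,j=1] A[i]=16<=B[j]=20 take 16 → i++
[i=6,j=1] A[i]=17<=B[j]=20 take 17 → i++
[i=7,j=1] A[i]=20<=B[j]=20 take 20 → i++
[i=8,j=1] A[i]=26>B[j]=20 take 20 → j++
[i=8,j=2] A[i]=26<=B[j]=30 take 26 → i++
[i=9,j=2] A[i]=31>B[j]=30 take 30 → j++
[i=9,j=3] A[i]=31<=B[j]=36 take 31 → i++
[i=10,j=3] A[i]=35<=B[j]=36 take 35 → i++
[i=11,j=3] A[i]=36<=B[j]=36 take 36 → i++
[i=12,j=3] A[i]=37>B[j]=36 take 36 → j++
[i=12,j=4] B done, take A[i]=37 → i++
[i=13,j=4] B done, take A[i]=39 → i++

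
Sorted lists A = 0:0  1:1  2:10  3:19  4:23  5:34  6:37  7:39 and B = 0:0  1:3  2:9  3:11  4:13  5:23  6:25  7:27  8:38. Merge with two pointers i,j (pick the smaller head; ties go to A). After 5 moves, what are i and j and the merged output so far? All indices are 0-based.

i=2, j=3, merged so far=[0, 0, 1, 3, 9]

i=0 j=0: A[i]=0<=B[j]=0 take 0, i++
i=1 j=0: A[i]=1>B[j]=0 take 0, j++
i=1 j=1: A[i]=1<=B[j]=3 take 1, i++
i=2 j=1: A[i]=10>B[j]=3 take 3, j++
i=2 j=2: A[i]=10>B[j]=9 take 9, j++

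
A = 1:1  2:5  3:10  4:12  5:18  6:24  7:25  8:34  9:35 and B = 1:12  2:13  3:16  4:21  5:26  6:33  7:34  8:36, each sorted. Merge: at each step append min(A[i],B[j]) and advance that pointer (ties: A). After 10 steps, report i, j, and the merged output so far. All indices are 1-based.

i=7, j=5, merged so far=[1, 5, 10, 12, 12, 13, 16, 18, 21, 24]

[i=1,j=1] A[i]=1<=B[j]=12 take 1 → i++
[i=2,j=1] A[i]=5<=B[j]=12 take 5 → i++
[i=3,j=1] A[i]=10<=B[j]=12 take 10 → i++
[i=4,j=1] A[i]=12<=B[j]=12 take 12 → i++
[i=5,j=1] A[i]=18>B[j]=12 take 12 → j++
[i=5,j=2] A[i]=18>B[j]=13 take 13 → j++
[i=5,j=3] A[i]=18>B[j]=16 take 16 → j++
[i=5,j=4] A[i]=18<=B[j]=21 take 18 → i++
[i=6,j=4] A[i]=24>B[j]=21 take 21 → j++
[i=6,j=5] A[i]=24<=B[j]=26 take 24 → i++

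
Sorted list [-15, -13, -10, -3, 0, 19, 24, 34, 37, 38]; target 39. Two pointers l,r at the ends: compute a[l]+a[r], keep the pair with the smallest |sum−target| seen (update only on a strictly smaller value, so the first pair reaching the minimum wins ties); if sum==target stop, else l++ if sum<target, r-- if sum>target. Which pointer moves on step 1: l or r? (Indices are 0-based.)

l

l=0 r=9: -15+38=23 d=16 *, l++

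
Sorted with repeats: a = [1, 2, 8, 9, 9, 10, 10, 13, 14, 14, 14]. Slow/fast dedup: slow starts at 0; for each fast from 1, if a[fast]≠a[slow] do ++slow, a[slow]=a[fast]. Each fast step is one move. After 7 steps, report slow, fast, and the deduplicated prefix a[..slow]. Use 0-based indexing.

(s=0,f=1) a[fast]=2≠a[slow]=1 write a[1]=2 → slow++,fast++
(s=1,f=2) a[fast]=8≠a[slow]=2 write a[2]=8 → slow++,fast++
(s=2,f=3) a[fast]=9≠a[slow]=8 write a[3]=9 → slow++,fast++
(s=3,f=4) a[fast]=9=a[slow] dup → fast++
(s=3,f=5) a[fast]=10≠a[slow]=9 write a[4]=10 → slow++,fast++
(s=4,f=6) a[fast]=10=a[slow] dup → fast++
(s=4,f=7) a[fast]=13≠a[slow]=10 write a[5]=13 → slow++,fast++

slow=5, fast=8, prefix=[1, 2, 8, 9, 10, 13]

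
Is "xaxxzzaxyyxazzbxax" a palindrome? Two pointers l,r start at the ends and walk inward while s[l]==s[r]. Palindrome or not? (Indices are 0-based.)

[0,17] 'x'=='x' → l++,r--
[1,16] 'a'=='a' → l++,r--
[2,15] 'x'=='x' → l++,r--
[3,14] 'x'!='b' → stop

not a palindrome (mismatch at 3,14)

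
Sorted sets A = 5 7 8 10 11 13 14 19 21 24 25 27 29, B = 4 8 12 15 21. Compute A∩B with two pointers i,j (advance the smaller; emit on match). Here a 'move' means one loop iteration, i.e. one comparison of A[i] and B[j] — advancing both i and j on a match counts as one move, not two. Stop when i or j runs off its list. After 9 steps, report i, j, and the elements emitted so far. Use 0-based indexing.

i=7, j=3, emitted=[8]

[i=0,j=0] 5>4 → j++
[i=0,j=1] 5<8 → i++
[i=1,j=1] 7<8 → i++
[i=2,j=1] 8==8 emit → i++,j++
[i=3,j=2] 10<12 → i++
[i=4,j=2] 11<12 → i++
[i=5,j=2] 13>12 → j++
[i=5,j=3] 13<15 → i++
[i=6,j=3] 14<15 → i++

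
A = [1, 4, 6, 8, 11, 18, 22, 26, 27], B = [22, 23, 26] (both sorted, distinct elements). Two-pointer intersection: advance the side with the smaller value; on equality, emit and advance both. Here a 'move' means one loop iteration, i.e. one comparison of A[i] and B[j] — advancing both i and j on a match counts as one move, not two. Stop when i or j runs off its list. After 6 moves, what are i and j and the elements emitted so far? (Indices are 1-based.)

[i=1,j=1] 1<22 → i++
[i=2,j=1] 4<22 → i++
[i=3,j=1] 6<22 → i++
[i=4,j=1] 8<22 → i++
[i=5,j=1] 11<22 → i++
[i=6,j=1] 18<22 → i++

i=7, j=1, emitted=[]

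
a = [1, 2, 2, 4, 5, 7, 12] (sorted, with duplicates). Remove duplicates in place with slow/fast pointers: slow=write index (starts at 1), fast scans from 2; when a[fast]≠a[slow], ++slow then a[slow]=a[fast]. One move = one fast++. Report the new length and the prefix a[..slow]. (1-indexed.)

(s=1,f=2) a[fast]=2≠a[slow]=1 write a[2]=2 → slow++,fast++
(s=2,f=3) a[fast]=2=a[slow] dup → fast++
(s=2,f=4) a[fast]=4≠a[slow]=2 write a[3]=4 → slow++,fast++
(s=3,f=5) a[fast]=5≠a[slow]=4 write a[4]=5 → slow++,fast++
(s=4,f=6) a[fast]=7≠a[slow]=5 write a[5]=7 → slow++,fast++
(s=5,f=7) a[fast]=12≠a[slow]=7 write a[6]=12 → slow++,fast++

length 6; prefix = [1, 2, 4, 5, 7, 12]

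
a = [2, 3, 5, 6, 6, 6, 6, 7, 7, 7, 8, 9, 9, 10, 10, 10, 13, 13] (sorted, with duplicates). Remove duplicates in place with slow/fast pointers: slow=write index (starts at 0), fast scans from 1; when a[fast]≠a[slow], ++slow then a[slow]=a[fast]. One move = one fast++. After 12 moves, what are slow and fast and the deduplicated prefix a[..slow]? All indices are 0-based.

slow=6, fast=13, prefix=[2, 3, 5, 6, 7, 8, 9]

(s=0,f=1) a[fast]=3≠a[slow]=2 write a[1]=3 → slow++,fast++
(s=1,f=2) a[fast]=5≠a[slow]=3 write a[2]=5 → slow++,fast++
(s=2,f=3) a[fast]=6≠a[slow]=5 write a[3]=6 → slow++,fast++
(s=3,f=4) a[fast]=6=a[slow] dup → fast++
(s=3,f=5) a[fast]=6=a[slow] dup → fast++
(s=3,f=6) a[fast]=6=a[slow] dup → fast++
(s=3,f=7) a[fast]=7≠a[slow]=6 write a[4]=7 → slow++,fast++
(s=4,f=8) a[fast]=7=a[slow] dup → fast++
(s=4,f=9) a[fast]=7=a[slow] dup → fast++
(s=4,f=10) a[fast]=8≠a[slow]=7 write a[5]=8 → slow++,fast++
(s=5,f=11) a[fast]=9≠a[slow]=8 write a[6]=9 → slow++,fast++
(s=6,f=12) a[fast]=9=a[slow] dup → fast++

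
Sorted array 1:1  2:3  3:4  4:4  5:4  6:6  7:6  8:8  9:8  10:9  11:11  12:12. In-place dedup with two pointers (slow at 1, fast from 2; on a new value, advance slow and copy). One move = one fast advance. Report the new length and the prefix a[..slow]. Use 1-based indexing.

length 8; prefix = [1, 3, 4, 6, 8, 9, 11, 12]

(s=1,f=2) a[fast]=3≠a[slow]=1 write a[2]=3 → slow++,fast++
(s=2,f=3) a[fast]=4≠a[slow]=3 write a[3]=4 → slow++,fast++
(s=3,f=4) a[fast]=4=a[slow] dup → fast++
(s=3,f=5) a[fast]=4=a[slow] dup → fast++
(s=3,f=6) a[fast]=6≠a[slow]=4 write a[4]=6 → slow++,fast++
(s=4,f=7) a[fast]=6=a[slow] dup → fast++
(s=4,f=8) a[fast]=8≠a[slow]=6 write a[5]=8 → slow++,fast++
(s=5,f=9) a[fast]=8=a[slow] dup → fast++
(s=5,f=10) a[fast]=9≠a[slow]=8 write a[6]=9 → slow++,fast++
(s=6,f=11) a[fast]=11≠a[slow]=9 write a[7]=11 → slow++,fast++
(s=7,f=12) a[fast]=12≠a[slow]=11 write a[8]=12 → slow++,fast++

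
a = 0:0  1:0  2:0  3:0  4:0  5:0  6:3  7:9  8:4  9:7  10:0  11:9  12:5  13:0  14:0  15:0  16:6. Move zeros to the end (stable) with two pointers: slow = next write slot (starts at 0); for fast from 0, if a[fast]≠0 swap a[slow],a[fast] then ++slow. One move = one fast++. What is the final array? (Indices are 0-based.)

[3, 9, 4, 7, 9, 5, 6, 0, 0, 0, 0, 0, 0, 0, 0, 0, 0]

(s=0,f=0) a[fast]=0 → fast++
(s=0,f=1) a[fast]=0 → fast++
(s=0,f=2) a[fast]=0 → fast++
(s=0,f=3) a[fast]=0 → fast++
(s=0,f=4) a[fast]=0 → fast++
(s=0,f=5) a[fast]=0 → fast++
(s=0,f=6) a[fast]=3≠0 swap→a[0]=3 → slow++,fast++
(s=1,f=7) a[fast]=9≠0 swap→a[1]=9 → slow++,fast++
(s=2,f=8) a[fast]=4≠0 swap→a[2]=4 → slow++,fast++
(s=3,f=9) a[fast]=7≠0 swap→a[3]=7 → slow++,fast++
(s=4,f=10) a[fast]=0 → fast++
(s=4,f=11) a[fast]=9≠0 swap→a[4]=9 → slow++,fast++
(s=5,f=12) a[fast]=5≠0 swap→a[5]=5 → slow++,fast++
(s=6,f=13) a[fast]=0 → fast++
(s=6,f=14) a[fast]=0 → fast++
(s=6,f=15) a[fast]=0 → fast++
(s=6,f=16) a[fast]=6≠0 swap→a[6]=6 → slow++,fast++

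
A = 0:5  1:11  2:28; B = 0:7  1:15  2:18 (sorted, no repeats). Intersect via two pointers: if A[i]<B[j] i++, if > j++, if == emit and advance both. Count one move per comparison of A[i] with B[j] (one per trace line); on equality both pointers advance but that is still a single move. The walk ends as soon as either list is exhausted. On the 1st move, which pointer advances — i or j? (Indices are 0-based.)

i

i=0 j=0: 5<7, i++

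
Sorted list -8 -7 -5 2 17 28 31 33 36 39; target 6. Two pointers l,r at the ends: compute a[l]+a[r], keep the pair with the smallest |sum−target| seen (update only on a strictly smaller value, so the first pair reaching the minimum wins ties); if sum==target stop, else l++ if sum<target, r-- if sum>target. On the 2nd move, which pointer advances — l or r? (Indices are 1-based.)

l=1 r=10: -8+39=31 d=25 *, r--
l=1 r=9: -8+36=28 d=22 *, r--

r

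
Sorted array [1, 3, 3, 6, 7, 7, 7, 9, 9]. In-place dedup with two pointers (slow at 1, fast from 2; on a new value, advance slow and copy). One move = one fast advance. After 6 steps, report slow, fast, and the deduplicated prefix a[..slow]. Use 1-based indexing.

slow=4, fast=8, prefix=[1, 3, 6, 7]

slow=1 fast=2: a[fast]=3≠a[slow]=1 write a[2]=3, slow++,fast++
slow=2 fast=3: a[fast]=3=a[slow] dup, fast++
slow=2 fast=4: a[fast]=6≠a[slow]=3 write a[3]=6, slow++,fast++
slow=3 fast=5: a[fast]=7≠a[slow]=6 write a[4]=7, slow++,fast++
slow=4 fast=6: a[fast]=7=a[slow] dup, fast++
slow=4 fast=7: a[fast]=7=a[slow] dup, fast++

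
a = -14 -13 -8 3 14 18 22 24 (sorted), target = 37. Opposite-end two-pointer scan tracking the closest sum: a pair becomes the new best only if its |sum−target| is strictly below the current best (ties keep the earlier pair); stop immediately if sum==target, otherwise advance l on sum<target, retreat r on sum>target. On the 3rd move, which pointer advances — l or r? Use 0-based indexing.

l

[0,7] -14+24=10 d=27 * → l++
[1,7] -13+24=11 d=26 * → l++
[2,7] -8+24=16 d=21 * → l++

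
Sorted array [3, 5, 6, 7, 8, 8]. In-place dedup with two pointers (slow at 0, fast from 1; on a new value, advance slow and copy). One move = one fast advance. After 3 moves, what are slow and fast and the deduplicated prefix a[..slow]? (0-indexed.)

slow=3, fast=4, prefix=[3, 5, 6, 7]

slow=0 fast=1: a[fast]=5≠a[slow]=3 write a[1]=5, slow++,fast++
slow=1 fast=2: a[fast]=6≠a[slow]=5 write a[2]=6, slow++,fast++
slow=2 fast=3: a[fast]=7≠a[slow]=6 write a[3]=7, slow++,fast++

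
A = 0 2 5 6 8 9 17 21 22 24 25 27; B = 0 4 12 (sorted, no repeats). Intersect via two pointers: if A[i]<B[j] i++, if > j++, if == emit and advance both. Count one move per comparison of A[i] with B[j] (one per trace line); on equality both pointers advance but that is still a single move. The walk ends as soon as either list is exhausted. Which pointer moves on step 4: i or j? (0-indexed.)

i

i=0 j=0: 0==0 emit, i++,j++
i=1 j=1: 2<4, i++
i=2 j=1: 5>4, j++
i=2 j=2: 5<12, i++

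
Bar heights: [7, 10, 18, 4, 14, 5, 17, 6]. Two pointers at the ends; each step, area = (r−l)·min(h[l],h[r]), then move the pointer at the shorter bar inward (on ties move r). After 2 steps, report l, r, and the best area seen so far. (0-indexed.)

l=1, r=6, best area=42

l=0 r=7: min(7,6)*7=42 best=42 *, r--
l=0 r=6: min(7,17)*6=42 best=42, l++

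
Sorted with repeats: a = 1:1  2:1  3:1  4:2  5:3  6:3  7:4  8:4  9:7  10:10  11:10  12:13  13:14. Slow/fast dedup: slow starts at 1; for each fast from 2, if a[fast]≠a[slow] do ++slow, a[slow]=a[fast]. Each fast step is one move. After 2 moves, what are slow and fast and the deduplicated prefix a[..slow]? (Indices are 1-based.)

slow=1, fast=4, prefix=[1]

(s=1,f=2) a[fast]=1=a[slow] dup → fast++
(s=1,f=3) a[fast]=1=a[slow] dup → fast++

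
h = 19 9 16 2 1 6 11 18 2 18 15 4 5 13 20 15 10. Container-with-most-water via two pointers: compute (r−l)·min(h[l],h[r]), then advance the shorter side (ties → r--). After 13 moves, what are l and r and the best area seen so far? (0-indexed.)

l=0 r=16: min(19,10)*16=160 best=160 *, r--
l=0 r=15: min(19,15)*15=225 best=225 *, r--
l=0 r=14: min(19,20)*14=266 best=266 *, l++
l=1 r=14: min(9,20)*13=117 best=266, l++
l=2 r=14: min(16,20)*12=192 best=266, l++
l=3 r=14: min(2,20)*11=22 best=266, l++
l=4 r=14: min(1,20)*10=10 best=266, l++
l=5 r=14: min(6,20)*9=54 best=266, l++
l=6 r=14: min(11,20)*8=88 best=266, l++
l=7 r=14: min(18,20)*7=126 best=266, l++
l=8 r=14: min(2,20)*6=12 best=266, l++
l=9 r=14: min(18,20)*5=90 best=266, l++
l=10 r=14: min(15,20)*4=60 best=266, l++

l=11, r=14, best area=266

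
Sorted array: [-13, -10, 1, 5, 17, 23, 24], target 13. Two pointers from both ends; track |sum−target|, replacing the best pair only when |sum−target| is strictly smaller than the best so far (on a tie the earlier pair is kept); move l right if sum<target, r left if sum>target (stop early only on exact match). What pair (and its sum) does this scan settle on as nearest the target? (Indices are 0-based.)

l=0 r=6: -13+24=11 d=2 *, l++
l=1 r=6: -10+24=14 d=1 *, r--
l=1 r=5: -10+23=13 d=0 *, stop

pair (-10, 23) with sum 13 (|Δ|=0)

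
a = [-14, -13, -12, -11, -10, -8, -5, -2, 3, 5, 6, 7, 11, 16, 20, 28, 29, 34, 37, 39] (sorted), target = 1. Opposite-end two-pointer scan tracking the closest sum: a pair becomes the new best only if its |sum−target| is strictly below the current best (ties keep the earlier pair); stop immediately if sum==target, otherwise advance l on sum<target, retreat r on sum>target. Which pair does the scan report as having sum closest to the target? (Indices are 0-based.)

l=0 r=19: -14+39=25 d=24 *, r--
l=0 r=18: -14+37=23 d=22 *, r--
l=0 r=17: -14+34=20 d=19 *, r--
l=0 r=16: -14+29=15 d=14 *, r--
l=0 r=15: -14+28=14 d=13 *, r--
l=0 r=14: -14+20=6 d=5 *, r--
l=0 r=13: -14+16=2 d=1 *, r--
l=0 r=12: -14+11=-3 d=4, l++
l=1 r=12: -13+11=-2 d=3, l++
l=2 r=12: -12+11=-1 d=2, l++
l=3 r=12: -11+11=0 d=1, l++
l=4 r=12: -10+11=1 d=0 *, stop

pair (-10, 11) with sum 1 (|Δ|=0)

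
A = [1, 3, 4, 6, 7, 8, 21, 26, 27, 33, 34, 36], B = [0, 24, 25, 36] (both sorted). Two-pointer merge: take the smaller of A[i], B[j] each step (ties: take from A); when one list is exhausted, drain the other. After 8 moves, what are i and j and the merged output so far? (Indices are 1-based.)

i=8, j=2, merged so far=[0, 1, 3, 4, 6, 7, 8, 21]

i=1 j=1: A[i]=1>B[j]=0 take 0, j++
i=1 j=2: A[i]=1<=B[j]=24 take 1, i++
i=2 j=2: A[i]=3<=B[j]=24 take 3, i++
i=3 j=2: A[i]=4<=B[j]=24 take 4, i++
i=4 j=2: A[i]=6<=B[j]=24 take 6, i++
i=5 j=2: A[i]=7<=B[j]=24 take 7, i++
i=6 j=2: A[i]=8<=B[j]=24 take 8, i++
i=7 j=2: A[i]=21<=B[j]=24 take 21, i++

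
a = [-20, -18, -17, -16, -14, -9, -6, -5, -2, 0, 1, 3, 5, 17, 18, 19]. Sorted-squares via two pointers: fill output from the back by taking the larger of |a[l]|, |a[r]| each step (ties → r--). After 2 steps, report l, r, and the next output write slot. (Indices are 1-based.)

l=2, r=15, next write slot=14

l=1 r=16: |-20|>|19| out[16]=400, l++
l=2 r=16: |-18|<=|19| out[15]=361, r--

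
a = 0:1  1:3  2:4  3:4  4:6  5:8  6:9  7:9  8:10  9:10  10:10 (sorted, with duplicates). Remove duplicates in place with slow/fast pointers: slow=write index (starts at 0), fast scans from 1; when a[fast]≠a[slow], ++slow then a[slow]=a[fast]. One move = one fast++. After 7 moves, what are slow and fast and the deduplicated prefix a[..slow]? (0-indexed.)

slow=5, fast=8, prefix=[1, 3, 4, 6, 8, 9]

(s=0,f=1) a[fast]=3≠a[slow]=1 write a[1]=3 → slow++,fast++
(s=1,f=2) a[fast]=4≠a[slow]=3 write a[2]=4 → slow++,fast++
(s=2,f=3) a[fast]=4=a[slow] dup → fast++
(s=2,f=4) a[fast]=6≠a[slow]=4 write a[3]=6 → slow++,fast++
(s=3,f=5) a[fast]=8≠a[slow]=6 write a[4]=8 → slow++,fast++
(s=4,f=6) a[fast]=9≠a[slow]=8 write a[5]=9 → slow++,fast++
(s=5,f=7) a[fast]=9=a[slow] dup → fast++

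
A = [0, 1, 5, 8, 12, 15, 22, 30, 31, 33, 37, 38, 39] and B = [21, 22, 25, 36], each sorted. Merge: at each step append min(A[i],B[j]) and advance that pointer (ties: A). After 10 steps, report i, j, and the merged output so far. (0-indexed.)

[i=0,j=0] A[i]=0<=B[j]=21 take 0 → i++
[i=1,j=0] A[i]=1<=B[j]=21 take 1 → i++
[i=2,j=0] A[i]=5<=B[j]=21 take 5 → i++
[i=3,j=0] A[i]=8<=B[j]=21 take 8 → i++
[i=4,j=0] A[i]=12<=B[j]=21 take 12 → i++
[i=5,j=0] A[i]=15<=B[j]=21 take 15 → i++
[i=6,j=0] A[i]=22>B[j]=21 take 21 → j++
[i=6,j=1] A[i]=22<=B[j]=22 take 22 → i++
[i=7,j=1] A[i]=30>B[j]=22 take 22 → j++
[i=7,j=2] A[i]=30>B[j]=25 take 25 → j++

i=7, j=3, merged so far=[0, 1, 5, 8, 12, 15, 21, 22, 22, 25]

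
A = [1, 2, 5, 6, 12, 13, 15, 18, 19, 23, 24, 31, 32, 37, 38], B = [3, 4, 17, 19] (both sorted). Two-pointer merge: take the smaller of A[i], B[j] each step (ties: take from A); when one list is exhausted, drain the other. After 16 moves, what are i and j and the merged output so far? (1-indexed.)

[i=1,j=1] A[i]=1<=B[j]=3 take 1 → i++
[i=2,j=1] A[i]=2<=B[j]=3 take 2 → i++
[i=3,j=1] A[i]=5>B[j]=3 take 3 → j++
[i=3,j=2] A[i]=5>B[j]=4 take 4 → j++
[i=3,j=3] A[i]=5<=B[j]=17 take 5 → i++
[i=4,j=3] A[i]=6<=B[j]=17 take 6 → i++
[i=5,j=3] A[i]=12<=B[j]=17 take 12 → i++
[i=6,j=3] A[i]=13<=B[j]=17 take 13 → i++
[i=7,j=3] A[i]=15<=B[j]=17 take 15 → i++
[i=8,j=3] A[i]=18>B[j]=17 take 17 → j++
[i=8,j=4] A[i]=18<=B[j]=19 take 18 → i++
[i=9,j=4] A[i]=19<=B[j]=19 take 19 → i++
[i=10,j=4] A[i]=23>B[j]=19 take 19 → j++
[i=10,j=5] B done, take A[i]=23 → i++
[i=11,j=5] B done, take A[i]=24 → i++
[i=12,j=5] B done, take A[i]=31 → i++

i=13, j=5, merged so far=[1, 2, 3, 4, 5, 6, 12, 13, 15, 17, 18, 19, 19, 23, 24, 31]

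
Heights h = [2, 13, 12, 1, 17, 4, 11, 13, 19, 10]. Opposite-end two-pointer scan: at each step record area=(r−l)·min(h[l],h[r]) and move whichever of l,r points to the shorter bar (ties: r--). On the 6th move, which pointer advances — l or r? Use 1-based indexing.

l=1 r=10: min(2,10)*9=18 best=18 *, l++
l=2 r=10: min(13,10)*8=80 best=80 *, r--
l=2 r=9: min(13,19)*7=91 best=91 *, l++
l=3 r=9: min(12,19)*6=72 best=91, l++
l=4 r=9: min(1,19)*5=5 best=91, l++
l=5 r=9: min(17,19)*4=68 best=91, l++

l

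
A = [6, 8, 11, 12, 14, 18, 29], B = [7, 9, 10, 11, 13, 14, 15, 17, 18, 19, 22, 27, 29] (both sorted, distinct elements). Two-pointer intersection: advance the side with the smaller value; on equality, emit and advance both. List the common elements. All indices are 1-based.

intersection = [11, 14, 18, 29]

i=1 j=1: 6<7, i++
i=2 j=1: 8>7, j++
i=2 j=2: 8<9, i++
i=3 j=2: 11>9, j++
i=3 j=3: 11>10, j++
i=3 j=4: 11==11 emit, i++,j++
i=4 j=5: 12<13, i++
i=5 j=5: 14>13, j++
i=5 j=6: 14==14 emit, i++,j++
i=6 j=7: 18>15, j++
i=6 j=8: 18>17, j++
i=6 j=9: 18==18 emit, i++,j++
i=7 j=10: 29>19, j++
i=7 j=11: 29>22, j++
i=7 j=12: 29>27, j++
i=7 j=13: 29==29 emit, i++,j++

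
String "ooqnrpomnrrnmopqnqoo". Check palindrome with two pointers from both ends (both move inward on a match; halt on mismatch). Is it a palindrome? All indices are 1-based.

not a palindrome (mismatch at 5,16)

[1,20] 'o'=='o' → l++,r--
[2,19] 'o'=='o' → l++,r--
[3,18] 'q'=='q' → l++,r--
[4,17] 'n'=='n' → l++,r--
[5,16] 'r'!='q' → stop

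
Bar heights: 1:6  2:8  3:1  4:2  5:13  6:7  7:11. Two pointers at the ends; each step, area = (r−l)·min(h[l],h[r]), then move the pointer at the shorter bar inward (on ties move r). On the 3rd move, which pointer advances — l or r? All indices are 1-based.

[1,7] min(6,11)*6=36 best=36 * → l++
[2,7] min(8,11)*5=40 best=40 * → l++
[3,7] min(1,11)*4=4 best=40 → l++

l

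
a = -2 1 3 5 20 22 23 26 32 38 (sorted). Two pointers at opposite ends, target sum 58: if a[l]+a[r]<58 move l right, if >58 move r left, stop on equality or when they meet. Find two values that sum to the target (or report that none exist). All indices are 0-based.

l=0 r=9: -2+38=36 <58, l++
l=1 r=9: 1+38=39 <58, l++
l=2 r=9: 3+38=41 <58, l++
l=3 r=9: 5+38=43 <58, l++
l=4 r=9: 20+38=58, found

(20, 38)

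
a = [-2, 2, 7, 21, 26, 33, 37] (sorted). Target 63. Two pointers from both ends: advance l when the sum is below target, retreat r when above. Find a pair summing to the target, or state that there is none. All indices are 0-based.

l=0 r=6: -2+37=35 <63, l++
l=1 r=6: 2+37=39 <63, l++
l=2 r=6: 7+37=44 <63, l++
l=3 r=6: 21+37=58 <63, l++
l=4 r=6: 26+37=63, found

(26, 37)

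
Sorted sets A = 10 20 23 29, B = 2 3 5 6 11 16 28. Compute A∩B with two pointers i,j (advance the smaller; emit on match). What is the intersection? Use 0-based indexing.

intersection = []

i=0 j=0: 10>2, j++
i=0 j=1: 10>3, j++
i=0 j=2: 10>5, j++
i=0 j=3: 10>6, j++
i=0 j=4: 10<11, i++
i=1 j=4: 20>11, j++
i=1 j=5: 20>16, j++
i=1 j=6: 20<28, i++
i=2 j=6: 23<28, i++
i=3 j=6: 29>28, j++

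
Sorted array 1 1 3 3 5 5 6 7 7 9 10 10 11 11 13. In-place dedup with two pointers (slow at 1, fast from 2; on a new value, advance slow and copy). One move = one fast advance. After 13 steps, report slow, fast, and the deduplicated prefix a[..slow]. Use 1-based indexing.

slow=8, fast=15, prefix=[1, 3, 5, 6, 7, 9, 10, 11]

slow=1 fast=2: a[fast]=1=a[slow] dup, fast++
slow=1 fast=3: a[fast]=3≠a[slow]=1 write a[2]=3, slow++,fast++
slow=2 fast=4: a[fast]=3=a[slow] dup, fast++
slow=2 fast=5: a[fast]=5≠a[slow]=3 write a[3]=5, slow++,fast++
slow=3 fast=6: a[fast]=5=a[slow] dup, fast++
slow=3 fast=7: a[fast]=6≠a[slow]=5 write a[4]=6, slow++,fast++
slow=4 fast=8: a[fast]=7≠a[slow]=6 write a[5]=7, slow++,fast++
slow=5 fast=9: a[fast]=7=a[slow] dup, fast++
slow=5 fast=10: a[fast]=9≠a[slow]=7 write a[6]=9, slow++,fast++
slow=6 fast=11: a[fast]=10≠a[slow]=9 write a[7]=10, slow++,fast++
slow=7 fast=12: a[fast]=10=a[slow] dup, fast++
slow=7 fast=13: a[fast]=11≠a[slow]=10 write a[8]=11, slow++,fast++
slow=8 fast=14: a[fast]=11=a[slow] dup, fast++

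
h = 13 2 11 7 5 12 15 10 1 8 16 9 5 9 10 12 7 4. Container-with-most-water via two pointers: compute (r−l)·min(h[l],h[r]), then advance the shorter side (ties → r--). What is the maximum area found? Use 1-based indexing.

max area = 180

l=1 r=18: min(13,4)*17=68 best=68 *, r--
l=1 r=17: min(13,7)*16=112 best=112 *, r--
l=1 r=16: min(13,12)*15=180 best=180 *, r--
l=1 r=15: min(13,10)*14=140 best=180, r--
l=1 r=14: min(13,9)*13=117 best=180, r--
l=1 r=13: min(13,5)*12=60 best=180, r--
l=1 r=12: min(13,9)*11=99 best=180, r--
l=1 r=11: min(13,16)*10=130 best=180, l++
l=2 r=11: min(2,16)*9=18 best=180, l++
l=3 r=11: min(11,16)*8=88 best=180, l++
l=4 r=11: min(7,16)*7=49 best=180, l++
l=5 r=11: min(5,16)*6=30 best=180, l++
l=6 r=11: min(12,16)*5=60 best=180, l++
l=7 r=11: min(15,16)*4=60 best=180, l++
l=8 r=11: min(10,16)*3=30 best=180, l++
l=9 r=11: min(1,16)*2=2 best=180, l++
l=10 r=11: min(8,16)*1=8 best=180, l++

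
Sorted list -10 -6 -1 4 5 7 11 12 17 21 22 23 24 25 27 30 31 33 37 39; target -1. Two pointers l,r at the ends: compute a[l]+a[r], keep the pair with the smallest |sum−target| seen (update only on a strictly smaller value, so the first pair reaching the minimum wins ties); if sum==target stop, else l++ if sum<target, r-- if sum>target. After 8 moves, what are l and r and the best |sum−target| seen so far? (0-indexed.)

l=0 r=19: -10+39=29 d=30 *, r--
l=0 r=18: -10+37=27 d=28 *, r--
l=0 r=17: -10+33=23 d=24 *, r--
l=0 r=16: -10+31=21 d=22 *, r--
l=0 r=15: -10+30=20 d=21 *, r--
l=0 r=14: -10+27=17 d=18 *, r--
l=0 r=13: -10+25=15 d=16 *, r--
l=0 r=12: -10+24=14 d=15 *, r--

l=0, r=11, best |Δ|=15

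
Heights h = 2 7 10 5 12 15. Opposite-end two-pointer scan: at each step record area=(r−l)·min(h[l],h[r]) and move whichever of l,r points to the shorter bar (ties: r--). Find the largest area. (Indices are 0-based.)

max area = 30

l=0 r=5: min(2,15)*5=10 best=10 *, l++
l=1 r=5: min(7,15)*4=28 best=28 *, l++
l=2 r=5: min(10,15)*3=30 best=30 *, l++
l=3 r=5: min(5,15)*2=10 best=30, l++
l=4 r=5: min(12,15)*1=12 best=30, l++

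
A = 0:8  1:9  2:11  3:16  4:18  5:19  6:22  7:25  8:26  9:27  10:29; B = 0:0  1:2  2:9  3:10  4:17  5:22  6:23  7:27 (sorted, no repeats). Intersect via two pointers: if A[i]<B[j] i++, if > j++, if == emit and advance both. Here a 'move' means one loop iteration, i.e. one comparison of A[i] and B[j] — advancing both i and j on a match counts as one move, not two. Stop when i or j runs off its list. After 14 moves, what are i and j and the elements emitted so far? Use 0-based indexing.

i=9, j=7, emitted=[9, 22]

i=0 j=0: 8>0, j++
i=0 j=1: 8>2, j++
i=0 j=2: 8<9, i++
i=1 j=2: 9==9 emit, i++,j++
i=2 j=3: 11>10, j++
i=2 j=4: 11<17, i++
i=3 j=4: 16<17, i++
i=4 j=4: 18>17, j++
i=4 j=5: 18<22, i++
i=5 j=5: 19<22, i++
i=6 j=5: 22==22 emit, i++,j++
i=7 j=6: 25>23, j++
i=7 j=7: 25<27, i++
i=8 j=7: 26<27, i++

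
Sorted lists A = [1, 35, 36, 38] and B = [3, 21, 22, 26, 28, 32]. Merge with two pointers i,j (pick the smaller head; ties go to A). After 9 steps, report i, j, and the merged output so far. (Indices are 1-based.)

i=1 j=1: A[i]=1<=B[j]=3 take 1, i++
i=2 j=1: A[i]=35>B[j]=3 take 3, j++
i=2 j=2: A[i]=35>B[j]=21 take 21, j++
i=2 j=3: A[i]=35>B[j]=22 take 22, j++
i=2 j=4: A[i]=35>B[j]=26 take 26, j++
i=2 j=5: A[i]=35>B[j]=28 take 28, j++
i=2 j=6: A[i]=35>B[j]=32 take 32, j++
i=2 j=7: B done, take A[i]=35, i++
i=3 j=7: B done, take A[i]=36, i++

i=4, j=7, merged so far=[1, 3, 21, 22, 26, 28, 32, 35, 36]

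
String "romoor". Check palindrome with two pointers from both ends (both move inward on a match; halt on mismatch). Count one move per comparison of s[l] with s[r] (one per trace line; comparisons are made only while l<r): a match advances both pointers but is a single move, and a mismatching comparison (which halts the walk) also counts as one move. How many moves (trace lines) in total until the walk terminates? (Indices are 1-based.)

3 moves

l=1 r=6: 'r'=='r', l++,r--
l=2 r=5: 'o'=='o', l++,r--
l=3 r=4: 'm'!='o', stop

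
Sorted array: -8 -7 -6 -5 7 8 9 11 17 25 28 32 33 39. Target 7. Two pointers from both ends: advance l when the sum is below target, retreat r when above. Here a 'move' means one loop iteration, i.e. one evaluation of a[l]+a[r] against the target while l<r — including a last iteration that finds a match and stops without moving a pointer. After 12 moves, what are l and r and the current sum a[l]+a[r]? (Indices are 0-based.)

l=0 r=13: -8+39=31 >7, r--
l=0 r=12: -8+33=25 >7, r--
l=0 r=11: -8+32=24 >7, r--
l=0 r=10: -8+28=20 >7, r--
l=0 r=9: -8+25=17 >7, r--
l=0 r=8: -8+17=9 >7, r--
l=0 r=7: -8+11=3 <7, l++
l=1 r=7: -7+11=4 <7, l++
l=2 r=7: -6+11=5 <7, l++
l=3 r=7: -5+11=6 <7, l++
l=4 r=7: 7+11=18 >7, r--
l=4 r=6: 7+9=16 >7, r--

l=4, r=5, sum=15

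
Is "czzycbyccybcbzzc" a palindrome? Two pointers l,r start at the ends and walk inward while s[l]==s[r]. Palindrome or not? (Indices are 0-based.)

[0,15] 'c'=='c' → l++,r--
[1,14] 'z'=='z' → l++,r--
[2,13] 'z'=='z' → l++,r--
[3,12] 'y'!='b' → stop

not a palindrome (mismatch at 3,12)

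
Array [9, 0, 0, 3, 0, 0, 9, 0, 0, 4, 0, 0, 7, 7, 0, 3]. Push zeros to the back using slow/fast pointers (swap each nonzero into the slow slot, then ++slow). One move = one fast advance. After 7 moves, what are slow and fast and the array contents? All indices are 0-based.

(s=0,f=0) a[fast]=9≠0 swap→a[0]=9 → slow++,fast++
(s=1,f=1) a[fast]=0 → fast++
(s=1,f=2) a[fast]=0 → fast++
(s=1,f=3) a[fast]=3≠0 swap→a[1]=3 → slow++,fast++
(s=2,f=4) a[fast]=0 → fast++
(s=2,f=5) a[fast]=0 → fast++
(s=2,f=6) a[fast]=9≠0 swap→a[2]=9 → slow++,fast++

slow=3, fast=7, a=[9, 3, 9, 0, 0, 0, 0, 0, 0, 4, 0, 0, 7, 7, 0, 3]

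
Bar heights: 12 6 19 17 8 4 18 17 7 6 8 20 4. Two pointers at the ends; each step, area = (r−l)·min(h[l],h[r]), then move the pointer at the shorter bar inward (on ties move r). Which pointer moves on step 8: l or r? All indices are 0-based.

[0,12] min(12,4)*12=48 best=48 * → r--
[0,11] min(12,20)*11=132 best=132 * → l++
[1,11] min(6,20)*10=60 best=132 → l++
[2,11] min(19,20)*9=171 best=171 * → l++
[3,11] min(17,20)*8=136 best=171 → l++
[4,11] min(8,20)*7=56 best=171 → l++
[5,11] min(4,20)*6=24 best=171 → l++
[6,11] min(18,20)*5=90 best=171 → l++

l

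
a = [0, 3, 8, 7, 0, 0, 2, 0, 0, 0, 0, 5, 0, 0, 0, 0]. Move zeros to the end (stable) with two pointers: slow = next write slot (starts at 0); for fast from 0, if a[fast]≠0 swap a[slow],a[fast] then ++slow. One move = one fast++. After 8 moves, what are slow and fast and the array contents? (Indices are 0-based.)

(s=0,f=0) a[fast]=0 → fast++
(s=0,f=1) a[fast]=3≠0 swap→a[0]=3 → slow++,fast++
(s=1,f=2) a[fast]=8≠0 swap→a[1]=8 → slow++,fast++
(s=2,f=3) a[fast]=7≠0 swap→a[2]=7 → slow++,fast++
(s=3,f=4) a[fast]=0 → fast++
(s=3,f=5) a[fast]=0 → fast++
(s=3,f=6) a[fast]=2≠0 swap→a[3]=2 → slow++,fast++
(s=4,f=7) a[fast]=0 → fast++

slow=4, fast=8, a=[3, 8, 7, 2, 0, 0, 0, 0, 0, 0, 0, 5, 0, 0, 0, 0]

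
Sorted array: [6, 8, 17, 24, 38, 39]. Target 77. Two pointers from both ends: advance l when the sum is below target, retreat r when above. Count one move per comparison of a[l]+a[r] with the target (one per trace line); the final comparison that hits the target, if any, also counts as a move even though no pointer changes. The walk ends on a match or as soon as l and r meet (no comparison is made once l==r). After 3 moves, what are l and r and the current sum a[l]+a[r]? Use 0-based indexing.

l=3, r=5, sum=63

[0,5] 6+39=45 <77 → l++
[1,5] 8+39=47 <77 → l++
[2,5] 17+39=56 <77 → l++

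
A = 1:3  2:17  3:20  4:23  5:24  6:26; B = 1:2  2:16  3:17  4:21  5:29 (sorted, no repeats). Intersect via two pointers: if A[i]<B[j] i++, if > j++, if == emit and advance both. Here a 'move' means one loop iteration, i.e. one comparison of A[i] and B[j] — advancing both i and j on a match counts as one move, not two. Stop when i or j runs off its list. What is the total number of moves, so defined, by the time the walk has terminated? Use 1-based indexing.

i=1 j=1: 3>2, j++
i=1 j=2: 3<16, i++
i=2 j=2: 17>16, j++
i=2 j=3: 17==17 emit, i++,j++
i=3 j=4: 20<21, i++
i=4 j=4: 23>21, j++
i=4 j=5: 23<29, i++
i=5 j=5: 24<29, i++
i=6 j=5: 26<29, i++

9 moves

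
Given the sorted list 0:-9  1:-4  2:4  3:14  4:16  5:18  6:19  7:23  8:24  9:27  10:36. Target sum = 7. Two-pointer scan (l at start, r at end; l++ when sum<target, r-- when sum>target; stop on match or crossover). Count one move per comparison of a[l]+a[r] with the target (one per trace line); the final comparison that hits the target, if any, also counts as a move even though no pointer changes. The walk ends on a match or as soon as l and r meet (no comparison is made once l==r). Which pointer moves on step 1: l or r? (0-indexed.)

l=0 r=10: -9+36=27 >7, r--

r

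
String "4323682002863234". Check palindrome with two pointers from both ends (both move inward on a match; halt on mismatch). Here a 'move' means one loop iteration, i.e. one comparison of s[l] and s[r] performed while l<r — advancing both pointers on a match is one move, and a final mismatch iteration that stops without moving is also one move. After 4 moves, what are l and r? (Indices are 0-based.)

[0,15] '4'=='4' → l++,r--
[1,14] '3'=='3' → l++,r--
[2,13] '2'=='2' → l++,r--
[3,12] '3'=='3' → l++,r--

l=4, r=11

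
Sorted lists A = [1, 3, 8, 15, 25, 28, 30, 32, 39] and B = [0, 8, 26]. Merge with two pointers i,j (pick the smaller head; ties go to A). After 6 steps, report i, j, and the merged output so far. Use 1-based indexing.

i=5, j=3, merged so far=[0, 1, 3, 8, 8, 15]

i=1 j=1: A[i]=1>B[j]=0 take 0, j++
i=1 j=2: A[i]=1<=B[j]=8 take 1, i++
i=2 j=2: A[i]=3<=B[j]=8 take 3, i++
i=3 j=2: A[i]=8<=B[j]=8 take 8, i++
i=4 j=2: A[i]=15>B[j]=8 take 8, j++
i=4 j=3: A[i]=15<=B[j]=26 take 15, i++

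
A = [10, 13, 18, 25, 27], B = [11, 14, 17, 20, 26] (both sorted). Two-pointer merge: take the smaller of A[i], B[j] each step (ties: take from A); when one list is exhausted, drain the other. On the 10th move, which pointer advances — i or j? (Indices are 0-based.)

i

i=0 j=0: A[i]=10<=B[j]=11 take 10, i++
i=1 j=0: A[i]=13>B[j]=11 take 11, j++
i=1 j=1: A[i]=13<=B[j]=14 take 13, i++
i=2 j=1: A[i]=18>B[j]=14 take 14, j++
i=2 j=2: A[i]=18>B[j]=17 take 17, j++
i=2 j=3: A[i]=18<=B[j]=20 take 18, i++
i=3 j=3: A[i]=25>B[j]=20 take 20, j++
i=3 j=4: A[i]=25<=B[j]=26 take 25, i++
i=4 j=4: A[i]=27>B[j]=26 take 26, j++
i=4 j=5: B done, take A[i]=27, i++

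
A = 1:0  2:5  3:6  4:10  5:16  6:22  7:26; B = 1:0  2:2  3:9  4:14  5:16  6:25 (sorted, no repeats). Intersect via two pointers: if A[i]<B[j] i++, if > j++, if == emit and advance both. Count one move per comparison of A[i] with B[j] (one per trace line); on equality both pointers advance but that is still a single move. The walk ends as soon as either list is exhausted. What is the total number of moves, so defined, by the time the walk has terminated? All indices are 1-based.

i=1 j=1: 0==0 emit, i++,j++
i=2 j=2: 5>2, j++
i=2 j=3: 5<9, i++
i=3 j=3: 6<9, i++
i=4 j=3: 10>9, j++
i=4 j=4: 10<14, i++
i=5 j=4: 16>14, j++
i=5 j=5: 16==16 emit, i++,j++
i=6 j=6: 22<25, i++
i=7 j=6: 26>25, j++

10 moves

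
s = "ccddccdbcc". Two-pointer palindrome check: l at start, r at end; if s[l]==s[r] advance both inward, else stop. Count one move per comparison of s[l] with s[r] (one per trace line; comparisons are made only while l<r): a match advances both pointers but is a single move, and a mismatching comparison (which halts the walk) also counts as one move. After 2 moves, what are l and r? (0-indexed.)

l=2, r=7

[0,9] 'c'=='c' → l++,r--
[1,8] 'c'=='c' → l++,r--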